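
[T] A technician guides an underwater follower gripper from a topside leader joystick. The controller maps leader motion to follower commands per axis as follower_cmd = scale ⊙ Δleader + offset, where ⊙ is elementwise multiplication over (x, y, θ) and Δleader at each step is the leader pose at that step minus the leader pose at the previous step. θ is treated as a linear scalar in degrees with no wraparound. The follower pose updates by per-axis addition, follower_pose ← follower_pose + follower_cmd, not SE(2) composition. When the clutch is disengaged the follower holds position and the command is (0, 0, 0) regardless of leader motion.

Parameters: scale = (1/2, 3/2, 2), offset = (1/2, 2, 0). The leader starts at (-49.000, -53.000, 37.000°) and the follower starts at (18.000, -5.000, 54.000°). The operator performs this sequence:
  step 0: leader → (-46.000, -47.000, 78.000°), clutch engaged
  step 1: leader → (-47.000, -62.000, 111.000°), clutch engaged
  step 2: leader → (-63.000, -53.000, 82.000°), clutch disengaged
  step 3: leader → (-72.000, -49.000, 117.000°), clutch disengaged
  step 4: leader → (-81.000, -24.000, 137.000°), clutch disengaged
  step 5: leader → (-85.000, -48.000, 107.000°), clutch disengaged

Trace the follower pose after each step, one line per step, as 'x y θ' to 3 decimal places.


step 0: Δleader=(3.000, 6.000, 41.000°), engaged; cmd=(2.000, 11.000, 82.000°) → follower=(20.000, 6.000, 136.000°)
step 1: Δleader=(-1.000, -15.000, 33.000°), engaged; cmd=(0.000, -20.500, 66.000°) → follower=(20.000, -14.500, 202.000°)
step 2: Δleader=(-16.000, 9.000, -29.000°), disengaged; cmd=(0,0,0) → follower holds at (20.000, -14.500, 202.000°)
step 3: Δleader=(-9.000, 4.000, 35.000°), disengaged; cmd=(0,0,0) → follower holds at (20.000, -14.500, 202.000°)
step 4: Δleader=(-9.000, 25.000, 20.000°), disengaged; cmd=(0,0,0) → follower holds at (20.000, -14.500, 202.000°)
step 5: Δleader=(-4.000, -24.000, -30.000°), disengaged; cmd=(0,0,0) → follower holds at (20.000, -14.500, 202.000°)

20.000 6.000 136.000
20.000 -14.500 202.000
20.000 -14.500 202.000
20.000 -14.500 202.000
20.000 -14.500 202.000
20.000 -14.500 202.000


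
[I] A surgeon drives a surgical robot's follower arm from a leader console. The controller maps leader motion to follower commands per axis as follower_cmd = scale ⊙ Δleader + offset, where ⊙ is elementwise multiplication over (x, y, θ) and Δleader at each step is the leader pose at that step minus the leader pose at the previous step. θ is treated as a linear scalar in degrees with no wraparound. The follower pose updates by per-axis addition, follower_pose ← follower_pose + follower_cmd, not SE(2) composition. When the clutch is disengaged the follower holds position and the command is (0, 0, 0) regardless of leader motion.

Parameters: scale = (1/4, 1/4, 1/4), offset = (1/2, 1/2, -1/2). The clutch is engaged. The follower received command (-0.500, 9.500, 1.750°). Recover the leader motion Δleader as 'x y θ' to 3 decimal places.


-4.000 36.000 9.000

axis x: (-0.500 − 1/2) / (1/4) = -4.000
axis y: (9.500 − 1/2) / (1/4) = 36.000
axis θ: (1.750 − -1/2) / (1/4) = 9.000


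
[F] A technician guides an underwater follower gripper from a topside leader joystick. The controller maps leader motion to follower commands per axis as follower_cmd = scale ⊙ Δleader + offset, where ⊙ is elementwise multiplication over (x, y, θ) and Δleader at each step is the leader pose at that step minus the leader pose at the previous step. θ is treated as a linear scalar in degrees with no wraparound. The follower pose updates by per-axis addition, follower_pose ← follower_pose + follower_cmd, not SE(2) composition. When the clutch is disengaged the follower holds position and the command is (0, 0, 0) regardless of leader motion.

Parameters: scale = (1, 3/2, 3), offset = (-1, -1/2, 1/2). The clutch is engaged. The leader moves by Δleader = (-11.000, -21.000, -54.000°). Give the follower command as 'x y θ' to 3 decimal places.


axis x: 1·-11.000 + -1 = -12.000
axis y: 3/2·-21.000 + -1/2 = -32.000
axis θ: 3·-54.000 + 1/2 = -161.500

-12.000 -32.000 -161.500


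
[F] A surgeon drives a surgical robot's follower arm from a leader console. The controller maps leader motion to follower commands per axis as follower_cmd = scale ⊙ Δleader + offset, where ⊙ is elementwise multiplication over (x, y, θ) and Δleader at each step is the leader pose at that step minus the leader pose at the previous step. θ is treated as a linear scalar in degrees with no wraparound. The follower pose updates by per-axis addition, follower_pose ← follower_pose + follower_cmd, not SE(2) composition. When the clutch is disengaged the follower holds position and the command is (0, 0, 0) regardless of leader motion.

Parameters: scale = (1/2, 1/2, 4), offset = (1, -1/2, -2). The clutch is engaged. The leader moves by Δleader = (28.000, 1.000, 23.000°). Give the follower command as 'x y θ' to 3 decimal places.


axis x: 1/2·28.000 + 1 = 15.000
axis y: 1/2·1.000 + -1/2 = 0.000
axis θ: 4·23.000 + -2 = 90.000

15.000 0.000 90.000


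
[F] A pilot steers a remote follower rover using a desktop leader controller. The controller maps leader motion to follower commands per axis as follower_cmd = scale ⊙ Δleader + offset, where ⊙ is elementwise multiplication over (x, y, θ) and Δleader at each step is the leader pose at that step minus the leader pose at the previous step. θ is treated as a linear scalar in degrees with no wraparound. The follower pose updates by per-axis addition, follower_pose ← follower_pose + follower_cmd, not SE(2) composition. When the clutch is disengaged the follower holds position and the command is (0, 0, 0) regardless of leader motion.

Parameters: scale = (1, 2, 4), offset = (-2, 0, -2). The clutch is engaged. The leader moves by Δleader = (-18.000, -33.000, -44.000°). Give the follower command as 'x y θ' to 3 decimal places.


-20.000 -66.000 -178.000

axis x: 1·-18.000 + -2 = -20.000
axis y: 2·-33.000 + 0 = -66.000
axis θ: 4·-44.000 + -2 = -178.000


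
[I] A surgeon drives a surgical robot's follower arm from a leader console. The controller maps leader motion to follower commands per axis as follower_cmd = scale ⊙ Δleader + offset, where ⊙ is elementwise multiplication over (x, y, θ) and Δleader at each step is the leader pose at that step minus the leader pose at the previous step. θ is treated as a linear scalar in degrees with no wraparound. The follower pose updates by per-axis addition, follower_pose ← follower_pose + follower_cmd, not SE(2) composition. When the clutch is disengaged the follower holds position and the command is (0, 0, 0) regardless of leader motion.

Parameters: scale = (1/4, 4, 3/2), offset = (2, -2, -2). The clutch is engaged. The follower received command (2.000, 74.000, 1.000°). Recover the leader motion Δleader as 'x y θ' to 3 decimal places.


axis x: (2.000 − 2) / (1/4) = 0.000
axis y: (74.000 − -2) / (4) = 19.000
axis θ: (1.000 − -2) / (3/2) = 2.000

0.000 19.000 2.000


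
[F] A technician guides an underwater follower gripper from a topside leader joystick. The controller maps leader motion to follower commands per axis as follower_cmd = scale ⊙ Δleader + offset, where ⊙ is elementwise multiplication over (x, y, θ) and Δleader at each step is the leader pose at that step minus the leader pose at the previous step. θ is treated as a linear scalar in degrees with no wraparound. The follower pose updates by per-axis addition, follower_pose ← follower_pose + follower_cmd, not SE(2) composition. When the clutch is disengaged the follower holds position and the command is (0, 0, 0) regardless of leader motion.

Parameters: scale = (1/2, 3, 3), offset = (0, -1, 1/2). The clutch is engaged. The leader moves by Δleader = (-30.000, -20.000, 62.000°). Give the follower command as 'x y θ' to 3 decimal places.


axis x: 1/2·-30.000 + 0 = -15.000
axis y: 3·-20.000 + -1 = -61.000
axis θ: 3·62.000 + 1/2 = 186.500

-15.000 -61.000 186.500


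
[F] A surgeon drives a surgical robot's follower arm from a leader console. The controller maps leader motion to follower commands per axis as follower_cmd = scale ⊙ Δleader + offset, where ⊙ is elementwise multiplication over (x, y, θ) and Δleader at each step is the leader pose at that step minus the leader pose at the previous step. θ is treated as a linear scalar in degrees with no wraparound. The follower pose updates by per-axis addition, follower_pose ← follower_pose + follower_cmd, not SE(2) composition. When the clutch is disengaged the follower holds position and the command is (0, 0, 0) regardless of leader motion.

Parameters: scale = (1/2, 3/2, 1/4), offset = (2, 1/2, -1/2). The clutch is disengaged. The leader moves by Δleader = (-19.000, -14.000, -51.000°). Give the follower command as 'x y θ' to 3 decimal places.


0.000 0.000 0.000

clutch disengaged → follower holds; cmd = (0, 0, 0)


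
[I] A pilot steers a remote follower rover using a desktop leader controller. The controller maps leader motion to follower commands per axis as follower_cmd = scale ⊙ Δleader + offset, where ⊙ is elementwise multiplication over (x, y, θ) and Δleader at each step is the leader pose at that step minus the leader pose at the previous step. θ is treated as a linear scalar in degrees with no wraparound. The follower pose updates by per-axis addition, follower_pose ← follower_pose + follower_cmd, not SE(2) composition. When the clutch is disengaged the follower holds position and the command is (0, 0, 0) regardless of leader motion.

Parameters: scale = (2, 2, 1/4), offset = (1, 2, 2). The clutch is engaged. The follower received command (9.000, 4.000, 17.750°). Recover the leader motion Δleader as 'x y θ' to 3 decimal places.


axis x: (9.000 − 1) / (2) = 4.000
axis y: (4.000 − 2) / (2) = 1.000
axis θ: (17.750 − 2) / (1/4) = 63.000

4.000 1.000 63.000


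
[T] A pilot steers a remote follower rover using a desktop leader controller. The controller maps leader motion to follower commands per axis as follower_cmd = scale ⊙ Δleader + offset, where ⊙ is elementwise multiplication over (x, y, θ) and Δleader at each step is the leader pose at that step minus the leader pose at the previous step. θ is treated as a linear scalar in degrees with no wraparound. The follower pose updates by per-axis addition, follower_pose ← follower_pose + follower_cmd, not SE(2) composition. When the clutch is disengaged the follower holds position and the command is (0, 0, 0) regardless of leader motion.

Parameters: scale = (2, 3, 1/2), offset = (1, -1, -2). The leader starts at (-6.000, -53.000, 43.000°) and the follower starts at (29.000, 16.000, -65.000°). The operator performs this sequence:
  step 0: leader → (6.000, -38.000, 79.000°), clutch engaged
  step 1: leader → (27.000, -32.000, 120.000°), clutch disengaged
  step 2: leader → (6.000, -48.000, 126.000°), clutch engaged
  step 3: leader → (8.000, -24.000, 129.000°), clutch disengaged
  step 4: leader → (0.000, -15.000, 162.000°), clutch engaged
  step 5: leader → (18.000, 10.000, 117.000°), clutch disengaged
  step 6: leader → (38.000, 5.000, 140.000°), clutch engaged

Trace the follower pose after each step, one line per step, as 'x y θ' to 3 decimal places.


54.000 60.000 -49.000
54.000 60.000 -49.000
13.000 11.000 -48.000
13.000 11.000 -48.000
-2.000 37.000 -33.500
-2.000 37.000 -33.500
39.000 21.000 -24.000

step 0: Δleader=(12.000, 15.000, 36.000°), engaged; cmd=(25.000, 44.000, 16.000°) → follower=(54.000, 60.000, -49.000°)
step 1: Δleader=(21.000, 6.000, 41.000°), disengaged; cmd=(0,0,0) → follower holds at (54.000, 60.000, -49.000°)
step 2: Δleader=(-21.000, -16.000, 6.000°), engaged; cmd=(-41.000, -49.000, 1.000°) → follower=(13.000, 11.000, -48.000°)
step 3: Δleader=(2.000, 24.000, 3.000°), disengaged; cmd=(0,0,0) → follower holds at (13.000, 11.000, -48.000°)
step 4: Δleader=(-8.000, 9.000, 33.000°), engaged; cmd=(-15.000, 26.000, 14.500°) → follower=(-2.000, 37.000, -33.500°)
step 5: Δleader=(18.000, 25.000, -45.000°), disengaged; cmd=(0,0,0) → follower holds at (-2.000, 37.000, -33.500°)
step 6: Δleader=(20.000, -5.000, 23.000°), engaged; cmd=(41.000, -16.000, 9.500°) → follower=(39.000, 21.000, -24.000°)


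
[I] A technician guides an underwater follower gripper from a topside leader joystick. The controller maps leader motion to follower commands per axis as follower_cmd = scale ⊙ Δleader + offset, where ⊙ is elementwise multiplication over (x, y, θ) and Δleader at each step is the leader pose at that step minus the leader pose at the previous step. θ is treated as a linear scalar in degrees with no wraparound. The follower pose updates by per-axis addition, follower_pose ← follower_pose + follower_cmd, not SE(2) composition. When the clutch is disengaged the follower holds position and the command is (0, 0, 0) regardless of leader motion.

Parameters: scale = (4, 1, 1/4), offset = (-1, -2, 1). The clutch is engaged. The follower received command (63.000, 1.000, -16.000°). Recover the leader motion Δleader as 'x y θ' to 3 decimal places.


16.000 3.000 -68.000

axis x: (63.000 − -1) / (4) = 16.000
axis y: (1.000 − -2) / (1) = 3.000
axis θ: (-16.000 − 1) / (1/4) = -68.000


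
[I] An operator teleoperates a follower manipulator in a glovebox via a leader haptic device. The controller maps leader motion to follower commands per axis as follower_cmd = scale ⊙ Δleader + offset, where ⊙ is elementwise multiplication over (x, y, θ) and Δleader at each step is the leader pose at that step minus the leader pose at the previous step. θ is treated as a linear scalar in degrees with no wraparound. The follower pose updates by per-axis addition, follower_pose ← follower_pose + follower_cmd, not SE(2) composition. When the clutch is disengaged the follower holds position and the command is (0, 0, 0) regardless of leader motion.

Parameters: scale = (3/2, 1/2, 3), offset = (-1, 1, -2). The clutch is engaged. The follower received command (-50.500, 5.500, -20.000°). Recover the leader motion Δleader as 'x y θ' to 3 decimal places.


-33.000 9.000 -6.000

axis x: (-50.500 − -1) / (3/2) = -33.000
axis y: (5.500 − 1) / (1/2) = 9.000
axis θ: (-20.000 − -2) / (3) = -6.000


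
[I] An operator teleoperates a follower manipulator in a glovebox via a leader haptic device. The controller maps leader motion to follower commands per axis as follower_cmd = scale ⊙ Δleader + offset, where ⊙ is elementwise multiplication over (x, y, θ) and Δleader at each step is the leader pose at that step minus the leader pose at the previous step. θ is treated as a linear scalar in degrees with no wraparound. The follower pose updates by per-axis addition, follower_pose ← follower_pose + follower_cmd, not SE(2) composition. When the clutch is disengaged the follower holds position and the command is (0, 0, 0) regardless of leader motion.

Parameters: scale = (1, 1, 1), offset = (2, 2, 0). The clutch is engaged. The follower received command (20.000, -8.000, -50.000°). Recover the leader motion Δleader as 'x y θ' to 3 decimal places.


axis x: (20.000 − 2) / (1) = 18.000
axis y: (-8.000 − 2) / (1) = -10.000
axis θ: (-50.000 − 0) / (1) = -50.000

18.000 -10.000 -50.000


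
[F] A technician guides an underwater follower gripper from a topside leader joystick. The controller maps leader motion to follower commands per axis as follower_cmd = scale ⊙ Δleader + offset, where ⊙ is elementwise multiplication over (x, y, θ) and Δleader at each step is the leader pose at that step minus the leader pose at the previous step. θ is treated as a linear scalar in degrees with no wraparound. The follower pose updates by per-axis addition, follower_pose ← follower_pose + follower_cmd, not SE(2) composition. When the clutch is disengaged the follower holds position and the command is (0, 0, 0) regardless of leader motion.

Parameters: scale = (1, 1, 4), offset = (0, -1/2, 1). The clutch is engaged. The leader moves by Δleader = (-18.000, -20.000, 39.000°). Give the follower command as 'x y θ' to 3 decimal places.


-18.000 -20.500 157.000

axis x: 1·-18.000 + 0 = -18.000
axis y: 1·-20.000 + -1/2 = -20.500
axis θ: 4·39.000 + 1 = 157.000


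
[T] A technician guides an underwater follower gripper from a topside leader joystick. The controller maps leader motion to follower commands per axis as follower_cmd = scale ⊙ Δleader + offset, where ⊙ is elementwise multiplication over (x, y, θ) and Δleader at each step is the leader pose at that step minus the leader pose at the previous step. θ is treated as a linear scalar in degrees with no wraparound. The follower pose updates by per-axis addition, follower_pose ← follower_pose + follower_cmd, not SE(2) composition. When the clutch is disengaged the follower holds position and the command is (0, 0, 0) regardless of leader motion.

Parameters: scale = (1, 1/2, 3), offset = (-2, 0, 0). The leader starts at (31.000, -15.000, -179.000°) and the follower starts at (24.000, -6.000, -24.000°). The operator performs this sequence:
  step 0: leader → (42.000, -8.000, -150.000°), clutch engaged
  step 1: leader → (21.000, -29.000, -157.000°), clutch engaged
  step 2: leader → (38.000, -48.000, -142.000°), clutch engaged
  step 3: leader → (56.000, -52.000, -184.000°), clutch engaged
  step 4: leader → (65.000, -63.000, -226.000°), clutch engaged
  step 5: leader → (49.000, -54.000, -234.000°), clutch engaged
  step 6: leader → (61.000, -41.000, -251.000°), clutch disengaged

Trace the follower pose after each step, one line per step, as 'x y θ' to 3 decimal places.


step 0: Δleader=(11.000, 7.000, 29.000°), engaged; cmd=(9.000, 3.500, 87.000°) → follower=(33.000, -2.500, 63.000°)
step 1: Δleader=(-21.000, -21.000, -7.000°), engaged; cmd=(-23.000, -10.500, -21.000°) → follower=(10.000, -13.000, 42.000°)
step 2: Δleader=(17.000, -19.000, 15.000°), engaged; cmd=(15.000, -9.500, 45.000°) → follower=(25.000, -22.500, 87.000°)
step 3: Δleader=(18.000, -4.000, -42.000°), engaged; cmd=(16.000, -2.000, -126.000°) → follower=(41.000, -24.500, -39.000°)
step 4: Δleader=(9.000, -11.000, -42.000°), engaged; cmd=(7.000, -5.500, -126.000°) → follower=(48.000, -30.000, -165.000°)
step 5: Δleader=(-16.000, 9.000, -8.000°), engaged; cmd=(-18.000, 4.500, -24.000°) → follower=(30.000, -25.500, -189.000°)
step 6: Δleader=(12.000, 13.000, -17.000°), disengaged; cmd=(0,0,0) → follower holds at (30.000, -25.500, -189.000°)

33.000 -2.500 63.000
10.000 -13.000 42.000
25.000 -22.500 87.000
41.000 -24.500 -39.000
48.000 -30.000 -165.000
30.000 -25.500 -189.000
30.000 -25.500 -189.000


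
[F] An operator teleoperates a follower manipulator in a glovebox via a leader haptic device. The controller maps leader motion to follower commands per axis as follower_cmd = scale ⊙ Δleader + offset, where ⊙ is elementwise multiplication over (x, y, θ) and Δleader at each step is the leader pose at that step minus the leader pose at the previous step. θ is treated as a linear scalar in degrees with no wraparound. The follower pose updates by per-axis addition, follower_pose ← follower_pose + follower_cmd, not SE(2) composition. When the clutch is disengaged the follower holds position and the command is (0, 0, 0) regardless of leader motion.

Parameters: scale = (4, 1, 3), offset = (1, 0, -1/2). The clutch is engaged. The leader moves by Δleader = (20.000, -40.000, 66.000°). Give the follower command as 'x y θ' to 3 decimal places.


81.000 -40.000 197.500

axis x: 4·20.000 + 1 = 81.000
axis y: 1·-40.000 + 0 = -40.000
axis θ: 3·66.000 + -1/2 = 197.500


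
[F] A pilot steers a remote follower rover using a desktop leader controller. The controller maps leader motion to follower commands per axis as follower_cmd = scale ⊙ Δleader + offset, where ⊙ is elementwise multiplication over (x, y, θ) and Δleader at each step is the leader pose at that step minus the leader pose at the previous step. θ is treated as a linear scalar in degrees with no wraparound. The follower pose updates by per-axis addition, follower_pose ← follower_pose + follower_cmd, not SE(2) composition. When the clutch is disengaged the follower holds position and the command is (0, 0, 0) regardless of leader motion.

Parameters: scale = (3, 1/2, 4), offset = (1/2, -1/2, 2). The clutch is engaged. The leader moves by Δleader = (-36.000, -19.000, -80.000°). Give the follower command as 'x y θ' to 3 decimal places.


-107.500 -10.000 -318.000

axis x: 3·-36.000 + 1/2 = -107.500
axis y: 1/2·-19.000 + -1/2 = -10.000
axis θ: 4·-80.000 + 2 = -318.000


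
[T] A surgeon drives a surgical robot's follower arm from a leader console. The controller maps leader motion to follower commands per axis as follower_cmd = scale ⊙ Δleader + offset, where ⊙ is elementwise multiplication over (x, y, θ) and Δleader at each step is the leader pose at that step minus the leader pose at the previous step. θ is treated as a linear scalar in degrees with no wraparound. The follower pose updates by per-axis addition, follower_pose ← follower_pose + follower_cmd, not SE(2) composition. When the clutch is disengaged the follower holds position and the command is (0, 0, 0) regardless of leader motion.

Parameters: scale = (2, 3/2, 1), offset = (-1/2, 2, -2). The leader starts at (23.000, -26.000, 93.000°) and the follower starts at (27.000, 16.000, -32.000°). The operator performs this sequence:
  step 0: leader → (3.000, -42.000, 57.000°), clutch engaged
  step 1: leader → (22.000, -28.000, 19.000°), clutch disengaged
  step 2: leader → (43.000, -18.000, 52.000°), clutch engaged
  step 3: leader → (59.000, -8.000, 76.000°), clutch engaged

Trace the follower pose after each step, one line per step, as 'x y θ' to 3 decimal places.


-13.500 -6.000 -70.000
-13.500 -6.000 -70.000
28.000 11.000 -39.000
59.500 28.000 -17.000

step 0: Δleader=(-20.000, -16.000, -36.000°), engaged; cmd=(-40.500, -22.000, -38.000°) → follower=(-13.500, -6.000, -70.000°)
step 1: Δleader=(19.000, 14.000, -38.000°), disengaged; cmd=(0,0,0) → follower holds at (-13.500, -6.000, -70.000°)
step 2: Δleader=(21.000, 10.000, 33.000°), engaged; cmd=(41.500, 17.000, 31.000°) → follower=(28.000, 11.000, -39.000°)
step 3: Δleader=(16.000, 10.000, 24.000°), engaged; cmd=(31.500, 17.000, 22.000°) → follower=(59.500, 28.000, -17.000°)


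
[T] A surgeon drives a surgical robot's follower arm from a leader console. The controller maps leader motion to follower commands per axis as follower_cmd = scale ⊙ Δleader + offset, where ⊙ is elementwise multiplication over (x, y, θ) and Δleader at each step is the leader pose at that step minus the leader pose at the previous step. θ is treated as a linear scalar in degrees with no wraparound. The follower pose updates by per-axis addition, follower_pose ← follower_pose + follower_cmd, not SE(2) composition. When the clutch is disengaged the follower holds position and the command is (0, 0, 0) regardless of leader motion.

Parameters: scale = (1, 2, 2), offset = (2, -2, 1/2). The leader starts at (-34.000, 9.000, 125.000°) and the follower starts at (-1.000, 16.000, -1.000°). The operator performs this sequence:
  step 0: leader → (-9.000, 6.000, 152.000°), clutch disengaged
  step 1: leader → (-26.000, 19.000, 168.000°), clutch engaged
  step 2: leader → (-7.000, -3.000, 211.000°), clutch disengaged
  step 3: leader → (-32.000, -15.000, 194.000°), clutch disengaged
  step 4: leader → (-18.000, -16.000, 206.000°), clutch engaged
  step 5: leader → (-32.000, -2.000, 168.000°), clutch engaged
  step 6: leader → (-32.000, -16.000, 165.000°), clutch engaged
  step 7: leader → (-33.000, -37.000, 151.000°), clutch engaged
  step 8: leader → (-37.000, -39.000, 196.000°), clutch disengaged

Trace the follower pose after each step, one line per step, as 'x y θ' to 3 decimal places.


-1.000 16.000 -1.000
-16.000 40.000 31.500
-16.000 40.000 31.500
-16.000 40.000 31.500
0.000 36.000 56.000
-12.000 62.000 -19.500
-10.000 32.000 -25.000
-9.000 -12.000 -52.500
-9.000 -12.000 -52.500

step 0: Δleader=(25.000, -3.000, 27.000°), disengaged; cmd=(0,0,0) → follower holds at (-1.000, 16.000, -1.000°)
step 1: Δleader=(-17.000, 13.000, 16.000°), engaged; cmd=(-15.000, 24.000, 32.500°) → follower=(-16.000, 40.000, 31.500°)
step 2: Δleader=(19.000, -22.000, 43.000°), disengaged; cmd=(0,0,0) → follower holds at (-16.000, 40.000, 31.500°)
step 3: Δleader=(-25.000, -12.000, -17.000°), disengaged; cmd=(0,0,0) → follower holds at (-16.000, 40.000, 31.500°)
step 4: Δleader=(14.000, -1.000, 12.000°), engaged; cmd=(16.000, -4.000, 24.500°) → follower=(0.000, 36.000, 56.000°)
step 5: Δleader=(-14.000, 14.000, -38.000°), engaged; cmd=(-12.000, 26.000, -75.500°) → follower=(-12.000, 62.000, -19.500°)
step 6: Δleader=(0.000, -14.000, -3.000°), engaged; cmd=(2.000, -30.000, -5.500°) → follower=(-10.000, 32.000, -25.000°)
step 7: Δleader=(-1.000, -21.000, -14.000°), engaged; cmd=(1.000, -44.000, -27.500°) → follower=(-9.000, -12.000, -52.500°)
step 8: Δleader=(-4.000, -2.000, 45.000°), disengaged; cmd=(0,0,0) → follower holds at (-9.000, -12.000, -52.500°)


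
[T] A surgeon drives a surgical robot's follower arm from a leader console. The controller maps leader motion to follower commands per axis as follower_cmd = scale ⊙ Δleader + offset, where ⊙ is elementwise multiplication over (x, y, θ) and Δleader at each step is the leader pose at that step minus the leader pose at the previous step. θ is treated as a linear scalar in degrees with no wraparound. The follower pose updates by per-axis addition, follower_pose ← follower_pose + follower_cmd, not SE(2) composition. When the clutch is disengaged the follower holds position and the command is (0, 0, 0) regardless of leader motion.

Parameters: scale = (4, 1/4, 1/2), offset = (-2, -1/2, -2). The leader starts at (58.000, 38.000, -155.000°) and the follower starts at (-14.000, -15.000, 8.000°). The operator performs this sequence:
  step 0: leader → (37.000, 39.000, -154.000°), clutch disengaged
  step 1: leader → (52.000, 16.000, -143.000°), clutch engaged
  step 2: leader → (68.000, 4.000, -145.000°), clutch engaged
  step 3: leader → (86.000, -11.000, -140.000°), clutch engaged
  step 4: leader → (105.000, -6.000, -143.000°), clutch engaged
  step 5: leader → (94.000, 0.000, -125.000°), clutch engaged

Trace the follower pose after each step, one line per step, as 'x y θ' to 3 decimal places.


step 0: Δleader=(-21.000, 1.000, 1.000°), disengaged; cmd=(0,0,0) → follower holds at (-14.000, -15.000, 8.000°)
step 1: Δleader=(15.000, -23.000, 11.000°), engaged; cmd=(58.000, -6.250, 3.500°) → follower=(44.000, -21.250, 11.500°)
step 2: Δleader=(16.000, -12.000, -2.000°), engaged; cmd=(62.000, -3.500, -3.000°) → follower=(106.000, -24.750, 8.500°)
step 3: Δleader=(18.000, -15.000, 5.000°), engaged; cmd=(70.000, -4.250, 0.500°) → follower=(176.000, -29.000, 9.000°)
step 4: Δleader=(19.000, 5.000, -3.000°), engaged; cmd=(74.000, 0.750, -3.500°) → follower=(250.000, -28.250, 5.500°)
step 5: Δleader=(-11.000, 6.000, 18.000°), engaged; cmd=(-46.000, 1.000, 7.000°) → follower=(204.000, -27.250, 12.500°)

-14.000 -15.000 8.000
44.000 -21.250 11.500
106.000 -24.750 8.500
176.000 -29.000 9.000
250.000 -28.250 5.500
204.000 -27.250 12.500


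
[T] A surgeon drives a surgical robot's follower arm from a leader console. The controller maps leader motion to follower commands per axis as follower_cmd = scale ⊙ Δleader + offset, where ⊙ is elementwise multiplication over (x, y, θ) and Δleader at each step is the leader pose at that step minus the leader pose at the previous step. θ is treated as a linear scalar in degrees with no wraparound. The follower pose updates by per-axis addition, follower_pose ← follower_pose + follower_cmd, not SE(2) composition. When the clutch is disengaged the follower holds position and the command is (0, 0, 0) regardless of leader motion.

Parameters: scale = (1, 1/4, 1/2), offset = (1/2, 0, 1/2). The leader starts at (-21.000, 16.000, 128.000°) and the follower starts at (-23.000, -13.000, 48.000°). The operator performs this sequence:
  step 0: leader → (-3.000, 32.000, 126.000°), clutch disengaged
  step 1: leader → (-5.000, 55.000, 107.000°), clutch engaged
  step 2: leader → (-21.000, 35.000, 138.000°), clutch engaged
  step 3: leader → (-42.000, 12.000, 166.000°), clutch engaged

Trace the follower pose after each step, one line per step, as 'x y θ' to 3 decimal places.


-23.000 -13.000 48.000
-24.500 -7.250 39.000
-40.000 -12.250 55.000
-60.500 -18.000 69.500

step 0: Δleader=(18.000, 16.000, -2.000°), disengaged; cmd=(0,0,0) → follower holds at (-23.000, -13.000, 48.000°)
step 1: Δleader=(-2.000, 23.000, -19.000°), engaged; cmd=(-1.500, 5.750, -9.000°) → follower=(-24.500, -7.250, 39.000°)
step 2: Δleader=(-16.000, -20.000, 31.000°), engaged; cmd=(-15.500, -5.000, 16.000°) → follower=(-40.000, -12.250, 55.000°)
step 3: Δleader=(-21.000, -23.000, 28.000°), engaged; cmd=(-20.500, -5.750, 14.500°) → follower=(-60.500, -18.000, 69.500°)


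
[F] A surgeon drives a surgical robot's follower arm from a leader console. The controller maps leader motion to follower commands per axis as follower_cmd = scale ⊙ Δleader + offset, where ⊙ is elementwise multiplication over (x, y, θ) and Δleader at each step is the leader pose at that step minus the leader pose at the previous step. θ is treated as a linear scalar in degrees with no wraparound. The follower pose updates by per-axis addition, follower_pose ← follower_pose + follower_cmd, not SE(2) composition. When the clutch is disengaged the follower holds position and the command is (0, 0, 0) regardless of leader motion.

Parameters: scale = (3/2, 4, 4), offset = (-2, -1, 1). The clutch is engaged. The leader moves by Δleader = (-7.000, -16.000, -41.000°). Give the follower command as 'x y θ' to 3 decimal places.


-12.500 -65.000 -163.000

axis x: 3/2·-7.000 + -2 = -12.500
axis y: 4·-16.000 + -1 = -65.000
axis θ: 4·-41.000 + 1 = -163.000


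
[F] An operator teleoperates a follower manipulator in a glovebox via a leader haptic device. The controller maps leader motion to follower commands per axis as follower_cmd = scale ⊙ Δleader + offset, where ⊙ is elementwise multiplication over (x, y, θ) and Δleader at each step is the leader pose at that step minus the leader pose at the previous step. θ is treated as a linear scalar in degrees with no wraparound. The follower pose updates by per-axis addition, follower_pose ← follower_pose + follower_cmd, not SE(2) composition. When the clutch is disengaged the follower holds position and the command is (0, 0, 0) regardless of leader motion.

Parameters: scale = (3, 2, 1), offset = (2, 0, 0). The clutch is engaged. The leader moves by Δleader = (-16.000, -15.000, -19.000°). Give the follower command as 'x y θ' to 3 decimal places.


axis x: 3·-16.000 + 2 = -46.000
axis y: 2·-15.000 + 0 = -30.000
axis θ: 1·-19.000 + 0 = -19.000

-46.000 -30.000 -19.000


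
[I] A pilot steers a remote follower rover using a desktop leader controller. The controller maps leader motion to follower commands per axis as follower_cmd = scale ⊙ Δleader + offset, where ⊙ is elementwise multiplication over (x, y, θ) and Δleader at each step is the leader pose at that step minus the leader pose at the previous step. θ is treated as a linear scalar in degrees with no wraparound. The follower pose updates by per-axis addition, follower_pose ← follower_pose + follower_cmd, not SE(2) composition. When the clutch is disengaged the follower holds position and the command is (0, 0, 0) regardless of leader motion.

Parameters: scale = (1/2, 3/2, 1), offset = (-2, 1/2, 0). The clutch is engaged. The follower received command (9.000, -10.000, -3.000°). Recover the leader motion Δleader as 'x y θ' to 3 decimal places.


22.000 -7.000 -3.000

axis x: (9.000 − -2) / (1/2) = 22.000
axis y: (-10.000 − 1/2) / (3/2) = -7.000
axis θ: (-3.000 − 0) / (1) = -3.000


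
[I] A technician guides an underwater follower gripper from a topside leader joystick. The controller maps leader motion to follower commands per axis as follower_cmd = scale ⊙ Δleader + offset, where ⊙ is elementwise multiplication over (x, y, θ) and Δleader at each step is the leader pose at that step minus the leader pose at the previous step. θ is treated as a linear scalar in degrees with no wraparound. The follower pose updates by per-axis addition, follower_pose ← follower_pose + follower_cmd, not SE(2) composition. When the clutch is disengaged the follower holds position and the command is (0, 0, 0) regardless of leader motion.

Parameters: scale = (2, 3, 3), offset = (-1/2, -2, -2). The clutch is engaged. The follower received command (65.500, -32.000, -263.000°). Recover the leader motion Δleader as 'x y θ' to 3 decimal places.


33.000 -10.000 -87.000

axis x: (65.500 − -1/2) / (2) = 33.000
axis y: (-32.000 − -2) / (3) = -10.000
axis θ: (-263.000 − -2) / (3) = -87.000


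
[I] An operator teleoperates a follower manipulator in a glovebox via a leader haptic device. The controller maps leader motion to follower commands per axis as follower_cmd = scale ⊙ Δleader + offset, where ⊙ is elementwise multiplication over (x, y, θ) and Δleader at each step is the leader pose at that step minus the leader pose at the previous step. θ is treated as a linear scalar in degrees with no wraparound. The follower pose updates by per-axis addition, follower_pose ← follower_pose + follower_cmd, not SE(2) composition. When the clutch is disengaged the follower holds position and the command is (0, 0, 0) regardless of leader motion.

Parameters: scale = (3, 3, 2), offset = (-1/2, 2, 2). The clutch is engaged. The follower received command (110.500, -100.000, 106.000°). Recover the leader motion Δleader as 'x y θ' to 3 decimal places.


37.000 -34.000 52.000

axis x: (110.500 − -1/2) / (3) = 37.000
axis y: (-100.000 − 2) / (3) = -34.000
axis θ: (106.000 − 2) / (2) = 52.000


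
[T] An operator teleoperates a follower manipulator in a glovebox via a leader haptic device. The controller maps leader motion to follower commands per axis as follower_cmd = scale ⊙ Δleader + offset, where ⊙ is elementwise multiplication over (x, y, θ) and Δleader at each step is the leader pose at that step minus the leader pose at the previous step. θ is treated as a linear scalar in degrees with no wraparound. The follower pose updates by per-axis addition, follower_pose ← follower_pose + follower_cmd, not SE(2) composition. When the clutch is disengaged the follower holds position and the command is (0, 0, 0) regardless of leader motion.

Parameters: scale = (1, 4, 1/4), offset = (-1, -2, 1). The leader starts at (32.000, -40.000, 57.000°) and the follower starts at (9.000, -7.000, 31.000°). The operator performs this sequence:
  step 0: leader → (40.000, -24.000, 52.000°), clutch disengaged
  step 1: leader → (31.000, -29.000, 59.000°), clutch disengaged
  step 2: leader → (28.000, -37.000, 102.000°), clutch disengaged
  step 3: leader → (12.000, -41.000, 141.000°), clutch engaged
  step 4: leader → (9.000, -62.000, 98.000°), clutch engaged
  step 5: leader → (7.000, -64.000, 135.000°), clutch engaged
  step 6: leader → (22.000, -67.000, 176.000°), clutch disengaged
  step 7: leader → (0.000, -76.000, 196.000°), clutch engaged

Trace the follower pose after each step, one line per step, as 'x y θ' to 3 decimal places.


9.000 -7.000 31.000
9.000 -7.000 31.000
9.000 -7.000 31.000
-8.000 -25.000 41.750
-12.000 -111.000 32.000
-15.000 -121.000 42.250
-15.000 -121.000 42.250
-38.000 -159.000 48.250

step 0: Δleader=(8.000, 16.000, -5.000°), disengaged; cmd=(0,0,0) → follower holds at (9.000, -7.000, 31.000°)
step 1: Δleader=(-9.000, -5.000, 7.000°), disengaged; cmd=(0,0,0) → follower holds at (9.000, -7.000, 31.000°)
step 2: Δleader=(-3.000, -8.000, 43.000°), disengaged; cmd=(0,0,0) → follower holds at (9.000, -7.000, 31.000°)
step 3: Δleader=(-16.000, -4.000, 39.000°), engaged; cmd=(-17.000, -18.000, 10.750°) → follower=(-8.000, -25.000, 41.750°)
step 4: Δleader=(-3.000, -21.000, -43.000°), engaged; cmd=(-4.000, -86.000, -9.750°) → follower=(-12.000, -111.000, 32.000°)
step 5: Δleader=(-2.000, -2.000, 37.000°), engaged; cmd=(-3.000, -10.000, 10.250°) → follower=(-15.000, -121.000, 42.250°)
step 6: Δleader=(15.000, -3.000, 41.000°), disengaged; cmd=(0,0,0) → follower holds at (-15.000, -121.000, 42.250°)
step 7: Δleader=(-22.000, -9.000, 20.000°), engaged; cmd=(-23.000, -38.000, 6.000°) → follower=(-38.000, -159.000, 48.250°)


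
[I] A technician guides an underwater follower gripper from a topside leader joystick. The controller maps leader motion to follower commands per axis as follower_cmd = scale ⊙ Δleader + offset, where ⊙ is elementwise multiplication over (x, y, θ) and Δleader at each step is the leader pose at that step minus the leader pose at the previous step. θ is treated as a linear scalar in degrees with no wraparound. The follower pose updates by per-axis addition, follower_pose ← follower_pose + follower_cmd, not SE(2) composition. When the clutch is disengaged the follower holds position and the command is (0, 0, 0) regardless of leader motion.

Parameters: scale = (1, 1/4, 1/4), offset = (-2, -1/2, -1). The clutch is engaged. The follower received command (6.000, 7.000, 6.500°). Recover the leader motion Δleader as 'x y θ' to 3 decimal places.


8.000 30.000 30.000

axis x: (6.000 − -2) / (1) = 8.000
axis y: (7.000 − -1/2) / (1/4) = 30.000
axis θ: (6.500 − -1) / (1/4) = 30.000


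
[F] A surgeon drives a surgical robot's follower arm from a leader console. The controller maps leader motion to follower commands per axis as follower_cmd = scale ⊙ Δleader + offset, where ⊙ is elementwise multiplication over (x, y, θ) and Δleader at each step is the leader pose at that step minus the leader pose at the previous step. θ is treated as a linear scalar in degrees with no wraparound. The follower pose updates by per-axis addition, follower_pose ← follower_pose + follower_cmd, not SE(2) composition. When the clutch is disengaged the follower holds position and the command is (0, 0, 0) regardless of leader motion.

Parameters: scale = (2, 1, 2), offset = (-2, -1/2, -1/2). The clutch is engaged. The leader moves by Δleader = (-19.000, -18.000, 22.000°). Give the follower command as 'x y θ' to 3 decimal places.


axis x: 2·-19.000 + -2 = -40.000
axis y: 1·-18.000 + -1/2 = -18.500
axis θ: 2·22.000 + -1/2 = 43.500

-40.000 -18.500 43.500


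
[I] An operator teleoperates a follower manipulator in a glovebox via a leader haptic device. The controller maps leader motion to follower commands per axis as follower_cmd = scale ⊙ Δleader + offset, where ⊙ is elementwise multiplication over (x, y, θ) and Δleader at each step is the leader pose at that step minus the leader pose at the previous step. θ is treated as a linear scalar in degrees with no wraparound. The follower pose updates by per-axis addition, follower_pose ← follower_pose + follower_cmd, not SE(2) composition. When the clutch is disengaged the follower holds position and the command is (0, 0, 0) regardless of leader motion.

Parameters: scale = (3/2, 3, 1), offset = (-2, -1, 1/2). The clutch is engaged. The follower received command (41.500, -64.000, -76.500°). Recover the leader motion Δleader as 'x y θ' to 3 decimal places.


29.000 -21.000 -77.000

axis x: (41.500 − -2) / (3/2) = 29.000
axis y: (-64.000 − -1) / (3) = -21.000
axis θ: (-76.500 − 1/2) / (1) = -77.000


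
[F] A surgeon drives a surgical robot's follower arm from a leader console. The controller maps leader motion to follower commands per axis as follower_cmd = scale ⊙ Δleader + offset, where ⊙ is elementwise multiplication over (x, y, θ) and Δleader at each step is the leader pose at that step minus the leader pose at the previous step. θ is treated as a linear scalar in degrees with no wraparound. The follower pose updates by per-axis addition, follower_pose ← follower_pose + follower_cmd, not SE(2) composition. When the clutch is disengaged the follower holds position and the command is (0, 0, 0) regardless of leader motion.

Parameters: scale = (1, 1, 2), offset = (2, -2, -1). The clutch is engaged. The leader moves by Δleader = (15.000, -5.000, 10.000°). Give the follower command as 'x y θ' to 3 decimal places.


17.000 -7.000 19.000

axis x: 1·15.000 + 2 = 17.000
axis y: 1·-5.000 + -2 = -7.000
axis θ: 2·10.000 + -1 = 19.000
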